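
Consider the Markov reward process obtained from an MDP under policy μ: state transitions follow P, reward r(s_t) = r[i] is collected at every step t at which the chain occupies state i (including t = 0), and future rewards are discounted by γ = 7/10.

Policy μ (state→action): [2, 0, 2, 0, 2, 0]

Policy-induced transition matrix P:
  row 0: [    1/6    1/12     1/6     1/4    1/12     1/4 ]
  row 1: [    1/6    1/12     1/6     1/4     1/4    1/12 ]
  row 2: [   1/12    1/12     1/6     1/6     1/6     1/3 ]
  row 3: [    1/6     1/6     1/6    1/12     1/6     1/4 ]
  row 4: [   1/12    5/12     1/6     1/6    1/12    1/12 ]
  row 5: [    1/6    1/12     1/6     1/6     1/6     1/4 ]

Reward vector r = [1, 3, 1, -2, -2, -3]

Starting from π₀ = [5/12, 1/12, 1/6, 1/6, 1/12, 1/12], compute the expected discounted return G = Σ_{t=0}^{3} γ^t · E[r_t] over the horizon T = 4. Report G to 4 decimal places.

t=0: π = [0.4167, 0.0833, 0.1667, 0.1667, 0.0833, 0.0833], E[r] = 0.0833, γ^t·E[r] = 0.083333, running G = 0.083333
t=1: π = [0.1458, 0.1250, 0.1667, 0.1944, 0.1319, 0.2361], E[r] = -0.6736, γ^t·E[r] = -0.471528, running G = -0.388194
t=2: π = [0.1418, 0.1435, 0.1667, 0.1730, 0.1539, 0.2211], E[r] = -0.5781, γ^t·E[r] = -0.283281, running G = -0.671476
t=3: π = [0.1399, 0.1491, 0.1667, 0.1760, 0.1540, 0.2143], E[r] = -0.5491, γ^t·E[r] = -0.188356, running G = -0.859831

G = -0.8598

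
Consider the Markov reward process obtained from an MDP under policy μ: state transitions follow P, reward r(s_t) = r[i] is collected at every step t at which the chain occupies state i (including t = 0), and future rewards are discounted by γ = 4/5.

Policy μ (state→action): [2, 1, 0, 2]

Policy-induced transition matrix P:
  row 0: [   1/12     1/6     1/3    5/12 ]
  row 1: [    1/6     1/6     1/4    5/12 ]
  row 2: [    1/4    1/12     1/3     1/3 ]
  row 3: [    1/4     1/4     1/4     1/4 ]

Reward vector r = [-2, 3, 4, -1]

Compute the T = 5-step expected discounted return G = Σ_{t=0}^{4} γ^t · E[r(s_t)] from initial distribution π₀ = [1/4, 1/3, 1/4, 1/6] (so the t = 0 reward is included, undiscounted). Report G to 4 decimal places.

G = 3.5255

t=0: π = [0.2500, 0.3333, 0.2500, 0.1667], E[r] = 1.3333, γ^t·E[r] = 1.333333, running G = 1.333333
t=1: π = [0.1806, 0.1597, 0.2917, 0.3681], E[r] = 0.9167, γ^t·E[r] = 0.733333, running G = 2.066667
t=2: π = [0.2066, 0.1730, 0.2894, 0.3310], E[r] = 0.9323, γ^t·E[r] = 0.596667, running G = 2.663333
t=3: π = [0.2011, 0.1701, 0.2913, 0.3374], E[r] = 0.9361, γ^t·E[r] = 0.479259, running G = 3.142593
t=4: π = [0.2023, 0.1705, 0.2910, 0.3362], E[r] = 0.9349, γ^t·E[r] = 0.382943, running G = 3.525536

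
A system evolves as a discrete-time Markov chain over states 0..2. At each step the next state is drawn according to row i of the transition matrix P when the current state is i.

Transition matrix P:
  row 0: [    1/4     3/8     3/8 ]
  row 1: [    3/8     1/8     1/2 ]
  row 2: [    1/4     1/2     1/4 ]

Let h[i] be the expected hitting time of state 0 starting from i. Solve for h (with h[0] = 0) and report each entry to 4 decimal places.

First-step conditioning: h[0] = 0; for i ≠ 0, h[i] = 1 + Σ_k P[i][k]·h[k].
  h[1] = 1 + 1/8·h[1] + 1/2·h[2]
  h[2] = 1 + 1/2·h[1] + 1/4·h[2]
Solving the 2×2 linear system over states ≠ 0 gives exactly h = [0, 40/13, 44/13] (h[0] = 0 is the target).

h = [0.0000, 3.0769, 3.3846]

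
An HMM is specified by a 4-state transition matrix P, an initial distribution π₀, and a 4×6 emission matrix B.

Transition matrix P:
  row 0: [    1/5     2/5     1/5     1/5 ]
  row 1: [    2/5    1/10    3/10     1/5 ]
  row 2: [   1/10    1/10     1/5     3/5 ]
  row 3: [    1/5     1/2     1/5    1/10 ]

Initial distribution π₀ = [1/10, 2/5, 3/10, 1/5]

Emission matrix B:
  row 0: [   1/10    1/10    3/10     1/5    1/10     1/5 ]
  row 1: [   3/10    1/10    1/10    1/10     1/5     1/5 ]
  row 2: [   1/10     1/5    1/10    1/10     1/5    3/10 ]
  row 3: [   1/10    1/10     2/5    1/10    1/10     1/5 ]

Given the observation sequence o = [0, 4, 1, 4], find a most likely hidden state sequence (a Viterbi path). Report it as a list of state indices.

t=0: δ = [1.000e-02, 1.200e-01, 3.000e-02, 2.000e-02]  (obs o_0=0)
t=1: δ = [4.800e-03, 2.400e-03, 7.200e-03, 2.400e-03]  ψ = [1, 1, 1, 1]  (obs o_1=4)
t=2: δ = [9.600e-05, 1.920e-04, 2.880e-04, 4.320e-04]  ψ = [0, 0, 2, 2]  (obs o_2=1)
t=3: δ = [8.640e-06, 4.320e-05, 1.728e-05, 1.728e-05]  ψ = [3, 3, 3, 2]  (obs o_3=4)
backtrack: best end state = 1; path = [1, 2, 3, 1]

path = [1, 2, 3, 1]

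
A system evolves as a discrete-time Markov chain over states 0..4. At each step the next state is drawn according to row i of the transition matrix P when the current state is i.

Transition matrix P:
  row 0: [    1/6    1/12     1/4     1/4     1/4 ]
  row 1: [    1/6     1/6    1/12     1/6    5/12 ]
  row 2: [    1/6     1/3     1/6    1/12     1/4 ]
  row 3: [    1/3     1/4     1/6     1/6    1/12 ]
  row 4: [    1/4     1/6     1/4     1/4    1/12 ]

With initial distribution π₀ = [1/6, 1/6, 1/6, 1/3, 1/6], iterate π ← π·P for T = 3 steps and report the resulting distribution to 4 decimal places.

t=0: π = [0.1667, 0.1667, 0.1667, 0.3333, 0.1667]
t=1: π = [0.2361, 0.2083, 0.1806, 0.1806, 0.1944]
t=2: π = [0.2130, 0.1921, 0.1852, 0.1875, 0.2222]
t=3: π = [0.2164, 0.1954, 0.1869, 0.1875, 0.2137]

π = [0.2164, 0.1954, 0.1869, 0.1875, 0.2137]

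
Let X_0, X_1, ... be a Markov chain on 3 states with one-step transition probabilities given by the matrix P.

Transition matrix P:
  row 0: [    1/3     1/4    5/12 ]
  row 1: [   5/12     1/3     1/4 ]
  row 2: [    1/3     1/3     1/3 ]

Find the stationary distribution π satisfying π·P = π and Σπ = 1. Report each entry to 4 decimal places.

Balance equations π_j = Σ_i π_i·P[i][j]:
  π_0 = 1/3·π_0 + 5/12·π_1 + 1/3·π_2
  π_1 = 1/4·π_0 + 1/3·π_1 + 1/3·π_2
  normalize: π_0 + π_1 + π_2 = 1
Solving the linear system gives exactly π = [52/145, 44/145, 49/145].

π = [0.3586, 0.3034, 0.3379]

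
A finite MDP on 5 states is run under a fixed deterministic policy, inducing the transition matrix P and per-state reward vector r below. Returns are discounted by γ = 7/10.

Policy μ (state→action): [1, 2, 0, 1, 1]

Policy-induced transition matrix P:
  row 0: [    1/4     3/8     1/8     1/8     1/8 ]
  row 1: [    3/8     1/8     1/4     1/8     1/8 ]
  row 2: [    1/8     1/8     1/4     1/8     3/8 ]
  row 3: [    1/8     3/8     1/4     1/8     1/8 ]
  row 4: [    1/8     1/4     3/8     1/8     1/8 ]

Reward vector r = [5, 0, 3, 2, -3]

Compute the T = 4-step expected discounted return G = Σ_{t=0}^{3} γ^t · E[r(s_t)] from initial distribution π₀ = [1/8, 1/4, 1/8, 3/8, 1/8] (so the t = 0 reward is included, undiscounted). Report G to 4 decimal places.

G = 3.7005

t=0: π = [0.1250, 0.2500, 0.1250, 0.3750, 0.1250], E[r] = 1.3750, γ^t·E[r] = 1.375000, running G = 1.375000
t=1: π = [0.2031, 0.2656, 0.2500, 0.1250, 0.1563], E[r] = 1.5469, γ^t·E[r] = 1.082813, running G = 2.457813
t=2: π = [0.2168, 0.2266, 0.2441, 0.1250, 0.1875], E[r] = 1.5039, γ^t·E[r] = 0.736914, running G = 3.194727
t=3: π = [0.2087, 0.2339, 0.2463, 0.1250, 0.1860], E[r] = 1.4746, γ^t·E[r] = 0.505791, running G = 3.700518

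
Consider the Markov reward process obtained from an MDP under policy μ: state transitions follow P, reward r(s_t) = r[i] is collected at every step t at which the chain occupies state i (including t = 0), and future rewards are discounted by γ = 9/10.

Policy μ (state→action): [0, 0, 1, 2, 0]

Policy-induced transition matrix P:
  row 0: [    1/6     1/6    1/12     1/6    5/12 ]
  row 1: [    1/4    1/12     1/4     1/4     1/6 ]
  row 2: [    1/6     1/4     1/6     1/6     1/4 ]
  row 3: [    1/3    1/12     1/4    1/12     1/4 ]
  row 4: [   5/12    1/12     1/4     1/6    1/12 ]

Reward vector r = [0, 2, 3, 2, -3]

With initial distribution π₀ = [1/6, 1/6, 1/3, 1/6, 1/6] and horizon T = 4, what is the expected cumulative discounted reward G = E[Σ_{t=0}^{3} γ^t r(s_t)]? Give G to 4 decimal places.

t=0: π = [0.1667, 0.1667, 0.3333, 0.1667, 0.1667], E[r] = 1.1667, γ^t·E[r] = 1.166667, running G = 1.166667
t=1: π = [0.2500, 0.1528, 0.1944, 0.1667, 0.2361], E[r] = 0.5139, γ^t·E[r] = 0.462500, running G = 1.629167
t=2: π = [0.2662, 0.1366, 0.1921, 0.1655, 0.2396], E[r] = 0.4618, γ^t·E[r] = 0.374063, running G = 2.003229
t=3: π = [0.2655, 0.1375, 0.1896, 0.1643, 0.2431], E[r] = 0.4433, γ^t·E[r] = 0.323156, running G = 2.326385

G = 2.3264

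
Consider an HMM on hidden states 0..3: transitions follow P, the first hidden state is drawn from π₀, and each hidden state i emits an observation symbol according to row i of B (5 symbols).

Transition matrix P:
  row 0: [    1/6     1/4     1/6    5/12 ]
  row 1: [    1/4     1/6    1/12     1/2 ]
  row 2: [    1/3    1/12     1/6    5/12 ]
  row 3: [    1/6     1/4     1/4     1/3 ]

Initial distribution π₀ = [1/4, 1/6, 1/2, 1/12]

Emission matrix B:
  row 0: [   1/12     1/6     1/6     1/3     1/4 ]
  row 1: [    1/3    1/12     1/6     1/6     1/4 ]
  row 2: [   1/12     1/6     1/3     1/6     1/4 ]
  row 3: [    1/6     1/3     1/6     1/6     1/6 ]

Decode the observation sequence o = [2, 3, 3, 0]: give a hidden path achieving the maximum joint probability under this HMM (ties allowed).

path = [2, 0, 3, 1]

t=0: δ = [4.167e-02, 2.778e-02, 1.667e-01, 1.389e-02]  (obs o_0=2)
t=1: δ = [1.852e-02, 2.315e-03, 4.630e-03, 1.157e-02]  ψ = [2, 2, 2, 2]  (obs o_1=3)
t=2: δ = [1.029e-03, 7.716e-04, 5.144e-04, 1.286e-03]  ψ = [0, 0, 0, 0]  (obs o_2=3)
t=3: δ = [1.786e-05, 1.072e-04, 2.679e-05, 7.144e-05]  ψ = [3, 3, 3, 0]  (obs o_3=0)
backtrack: best end state = 1; path = [2, 0, 3, 1]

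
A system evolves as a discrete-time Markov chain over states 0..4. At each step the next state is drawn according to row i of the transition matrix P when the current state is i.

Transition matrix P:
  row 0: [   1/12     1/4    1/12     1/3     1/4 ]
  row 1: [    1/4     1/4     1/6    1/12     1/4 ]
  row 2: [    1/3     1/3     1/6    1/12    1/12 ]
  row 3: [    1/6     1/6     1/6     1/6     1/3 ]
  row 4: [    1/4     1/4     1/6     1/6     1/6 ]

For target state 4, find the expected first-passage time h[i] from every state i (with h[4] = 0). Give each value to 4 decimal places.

First-step conditioning: h[4] = 0; for i ≠ 4, h[i] = 1 + Σ_k P[i][k]·h[k].
  h[0] = 1 + 1/12·h[0] + 1/4·h[1] + 1/12·h[2] + 1/3·h[3]
  h[1] = 1 + 1/4·h[0] + 1/4·h[1] + 1/6·h[2] + 1/12·h[3]
  h[2] = 1 + 1/3·h[0] + 1/3·h[1] + 1/6·h[2] + 1/12·h[3]
  h[3] = 1 + 1/6·h[0] + 1/6·h[1] + 1/6·h[2] + 1/6·h[3]
Solving the 4×4 linear system over states ≠ 4 gives exactly h = [5511/1351, 5685/1351, 6618/1351, 5184/1351, 0] (h[4] = 0 is the target).

h = [4.0792, 4.2080, 4.8986, 3.8372, 0.0000]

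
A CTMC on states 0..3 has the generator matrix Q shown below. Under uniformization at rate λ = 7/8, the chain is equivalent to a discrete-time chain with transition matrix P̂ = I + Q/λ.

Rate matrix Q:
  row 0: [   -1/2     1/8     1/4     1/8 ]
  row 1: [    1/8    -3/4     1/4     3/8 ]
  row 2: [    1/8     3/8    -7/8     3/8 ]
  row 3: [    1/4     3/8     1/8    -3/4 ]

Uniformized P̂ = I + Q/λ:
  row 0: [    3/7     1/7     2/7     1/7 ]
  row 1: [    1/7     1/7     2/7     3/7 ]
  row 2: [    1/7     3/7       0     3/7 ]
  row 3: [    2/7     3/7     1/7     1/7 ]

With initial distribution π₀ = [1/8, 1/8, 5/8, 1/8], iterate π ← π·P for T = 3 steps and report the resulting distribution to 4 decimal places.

π = [0.2529, 0.2799, 0.1873, 0.2799]

t=0: π = [0.1250, 0.1250, 0.6250, 0.1250]
t=1: π = [0.1964, 0.3571, 0.0893, 0.3571]
t=2: π = [0.2500, 0.2704, 0.2092, 0.2704]
t=3: π = [0.2529, 0.2799, 0.1873, 0.2799]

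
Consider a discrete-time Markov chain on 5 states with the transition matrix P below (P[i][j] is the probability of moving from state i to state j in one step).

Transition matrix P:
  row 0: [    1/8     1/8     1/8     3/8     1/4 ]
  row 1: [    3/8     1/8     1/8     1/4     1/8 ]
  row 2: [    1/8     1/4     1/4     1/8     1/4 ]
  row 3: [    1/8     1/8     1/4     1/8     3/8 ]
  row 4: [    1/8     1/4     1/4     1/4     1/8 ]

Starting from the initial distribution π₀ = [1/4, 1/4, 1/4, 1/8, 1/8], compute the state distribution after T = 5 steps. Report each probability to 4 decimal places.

t=0: π = [0.2500, 0.2500, 0.2500, 0.1250, 0.1250]
t=1: π = [0.1875, 0.1719, 0.1875, 0.2344, 0.2188]
t=2: π = [0.1680, 0.1758, 0.2051, 0.2207, 0.2305]
t=3: π = [0.1689, 0.1794, 0.2070, 0.2178, 0.2268]
t=4: π = [0.1699, 0.1792, 0.2065, 0.2180, 0.2264]
t=5: π = [0.1698, 0.1791, 0.2064, 0.2182, 0.2265]

π = [0.1698, 0.1791, 0.2064, 0.2182, 0.2265]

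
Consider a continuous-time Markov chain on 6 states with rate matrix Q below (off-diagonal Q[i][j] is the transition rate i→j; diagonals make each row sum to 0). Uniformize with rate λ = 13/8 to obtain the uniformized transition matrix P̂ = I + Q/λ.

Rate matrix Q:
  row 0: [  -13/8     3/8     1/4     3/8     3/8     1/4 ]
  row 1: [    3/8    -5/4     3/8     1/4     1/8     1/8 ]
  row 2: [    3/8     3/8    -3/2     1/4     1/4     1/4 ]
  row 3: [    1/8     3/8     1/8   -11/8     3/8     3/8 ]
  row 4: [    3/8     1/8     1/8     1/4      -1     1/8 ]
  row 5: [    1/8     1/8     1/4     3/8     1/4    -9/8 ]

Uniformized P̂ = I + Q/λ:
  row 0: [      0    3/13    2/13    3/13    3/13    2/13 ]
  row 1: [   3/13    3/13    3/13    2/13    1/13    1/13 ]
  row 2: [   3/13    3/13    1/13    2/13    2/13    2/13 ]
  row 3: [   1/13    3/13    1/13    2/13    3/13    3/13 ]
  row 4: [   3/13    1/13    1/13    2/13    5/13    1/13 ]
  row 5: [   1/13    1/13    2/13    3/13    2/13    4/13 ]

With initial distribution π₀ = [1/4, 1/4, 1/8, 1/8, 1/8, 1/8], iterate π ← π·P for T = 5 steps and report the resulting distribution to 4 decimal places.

π = [0.1450, 0.1727, 0.1272, 0.1775, 0.2148, 0.1627]

t=0: π = [0.2500, 0.2500, 0.1250, 0.1250, 0.1250, 0.1250]
t=1: π = [0.1346, 0.1923, 0.1442, 0.1827, 0.1923, 0.1538]
t=2: π = [0.1479, 0.1775, 0.1287, 0.1760, 0.2078, 0.1620]
t=3: π = [0.1446, 0.1739, 0.1281, 0.1777, 0.2131, 0.1627]
t=4: π = [0.1450, 0.1730, 0.1273, 0.1775, 0.2144, 0.1628]
t=5: π = [0.1450, 0.1727, 0.1272, 0.1775, 0.2148, 0.1627]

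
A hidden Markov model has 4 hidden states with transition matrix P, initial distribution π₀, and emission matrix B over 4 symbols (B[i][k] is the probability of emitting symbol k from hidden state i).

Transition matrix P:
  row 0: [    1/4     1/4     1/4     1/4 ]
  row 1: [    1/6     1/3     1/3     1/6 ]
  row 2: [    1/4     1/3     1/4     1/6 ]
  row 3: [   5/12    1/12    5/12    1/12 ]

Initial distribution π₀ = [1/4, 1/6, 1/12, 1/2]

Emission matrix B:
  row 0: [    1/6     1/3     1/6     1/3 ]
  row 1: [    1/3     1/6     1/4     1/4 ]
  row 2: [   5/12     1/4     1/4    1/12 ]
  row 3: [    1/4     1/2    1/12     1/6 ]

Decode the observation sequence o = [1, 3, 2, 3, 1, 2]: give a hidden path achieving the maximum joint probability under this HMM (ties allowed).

t=0: δ = [8.333e-02, 2.778e-02, 2.083e-02, 2.500e-01]  (obs o_0=1)
t=1: δ = [3.472e-02, 5.208e-03, 8.681e-03, 3.472e-03]  ψ = [3, 0, 3, 0]  (obs o_1=3)
t=2: δ = [1.447e-03, 2.170e-03, 2.170e-03, 7.234e-04]  ψ = [0, 0, 0, 0]  (obs o_2=2)
t=3: δ = [1.808e-04, 1.808e-04, 6.028e-05, 6.028e-05]  ψ = [2, 1, 1, 0]  (obs o_3=3)
t=4: δ = [1.507e-05, 1.005e-05, 1.507e-05, 2.261e-05]  ψ = [0, 1, 1, 0]  (obs o_4=1)
t=5: δ = [1.570e-06, 1.256e-06, 2.355e-06, 3.140e-07]  ψ = [3, 2, 3, 0]  (obs o_5=2)
backtrack: best end state = 2; path = [3, 0, 2, 0, 3, 2]

path = [3, 0, 2, 0, 3, 2]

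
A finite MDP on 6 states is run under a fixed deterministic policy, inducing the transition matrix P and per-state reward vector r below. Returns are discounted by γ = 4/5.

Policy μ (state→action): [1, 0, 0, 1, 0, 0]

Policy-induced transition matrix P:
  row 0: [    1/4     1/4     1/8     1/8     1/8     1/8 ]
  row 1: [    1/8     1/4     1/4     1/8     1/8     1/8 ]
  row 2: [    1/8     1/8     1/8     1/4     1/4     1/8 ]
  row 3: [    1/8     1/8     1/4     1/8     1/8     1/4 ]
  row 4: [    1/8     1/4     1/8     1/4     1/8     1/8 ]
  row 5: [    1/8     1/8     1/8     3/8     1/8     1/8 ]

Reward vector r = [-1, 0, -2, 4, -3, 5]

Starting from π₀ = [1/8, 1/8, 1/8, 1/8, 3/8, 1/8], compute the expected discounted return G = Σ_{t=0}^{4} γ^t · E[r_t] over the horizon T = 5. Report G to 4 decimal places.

G = 1.1661

t=0: π = [0.1250, 0.1250, 0.1250, 0.1250, 0.3750, 0.1250], E[r] = -0.3750, γ^t·E[r] = -0.375000, running G = -0.375000
t=1: π = [0.1406, 0.2031, 0.1563, 0.2188, 0.1406, 0.1406], E[r] = 0.7031, γ^t·E[r] = 0.562500, running G = 0.187500
t=2: π = [0.1426, 0.1855, 0.1777, 0.1973, 0.1445, 0.1523], E[r] = 0.6191, γ^t·E[r] = 0.396250, running G = 0.583750
t=3: π = [0.1428, 0.1841, 0.1729, 0.2034, 0.1472, 0.1497], E[r] = 0.6316, γ^t·E[r] = 0.323375, running G = 0.907125
t=4: π = [0.1429, 0.1843, 0.1734, 0.2024, 0.1466, 0.1504], E[r] = 0.6323, γ^t·E[r] = 0.258975, running G = 1.166100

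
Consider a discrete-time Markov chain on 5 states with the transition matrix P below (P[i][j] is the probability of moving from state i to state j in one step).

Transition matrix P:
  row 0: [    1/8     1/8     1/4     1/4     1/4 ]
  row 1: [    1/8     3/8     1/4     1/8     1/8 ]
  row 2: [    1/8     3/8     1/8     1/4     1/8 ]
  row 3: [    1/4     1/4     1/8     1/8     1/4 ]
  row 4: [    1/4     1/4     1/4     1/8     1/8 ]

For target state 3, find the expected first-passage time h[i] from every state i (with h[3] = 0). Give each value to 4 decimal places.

First-step conditioning: h[3] = 0; for i ≠ 3, h[i] = 1 + Σ_k P[i][k]·h[k].
  h[0] = 1 + 1/8·h[0] + 1/8·h[1] + 1/4·h[2] + 1/4·h[4]
  h[1] = 1 + 1/8·h[0] + 3/8·h[1] + 1/4·h[2] + 1/8·h[4]
  h[2] = 1 + 1/8·h[0] + 3/8·h[1] + 1/8·h[2] + 1/8·h[4]
  h[4] = 1 + 1/4·h[0] + 1/4·h[1] + 1/4·h[2] + 1/8·h[4]
Solving the 4×4 linear system over states ≠ 3 gives exactly h = [220/43, 252/43, 224/43, 0, 248/43] (h[3] = 0 is the target).

h = [5.1163, 5.8605, 5.2093, 0.0000, 5.7674]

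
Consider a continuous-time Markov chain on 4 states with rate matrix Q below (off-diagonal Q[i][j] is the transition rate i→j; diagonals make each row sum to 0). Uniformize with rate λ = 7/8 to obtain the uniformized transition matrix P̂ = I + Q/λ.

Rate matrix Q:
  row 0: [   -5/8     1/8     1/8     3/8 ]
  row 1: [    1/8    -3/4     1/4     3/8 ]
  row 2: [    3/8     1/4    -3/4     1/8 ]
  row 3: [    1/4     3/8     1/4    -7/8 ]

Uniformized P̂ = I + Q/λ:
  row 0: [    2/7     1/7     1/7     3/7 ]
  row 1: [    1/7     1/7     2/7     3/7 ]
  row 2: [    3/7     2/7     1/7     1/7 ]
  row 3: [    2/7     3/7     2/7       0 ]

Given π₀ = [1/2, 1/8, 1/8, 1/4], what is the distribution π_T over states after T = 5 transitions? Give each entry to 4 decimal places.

t=0: π = [0.5000, 0.1250, 0.1250, 0.2500]
t=1: π = [0.2857, 0.2321, 0.1964, 0.2857]
t=2: π = [0.2806, 0.2526, 0.2168, 0.2500]
t=3: π = [0.2806, 0.2453, 0.2147, 0.2595]
t=4: π = [0.2813, 0.2477, 0.2150, 0.2560]
t=5: π = [0.2810, 0.2467, 0.2148, 0.2574]

π = [0.2810, 0.2467, 0.2148, 0.2574]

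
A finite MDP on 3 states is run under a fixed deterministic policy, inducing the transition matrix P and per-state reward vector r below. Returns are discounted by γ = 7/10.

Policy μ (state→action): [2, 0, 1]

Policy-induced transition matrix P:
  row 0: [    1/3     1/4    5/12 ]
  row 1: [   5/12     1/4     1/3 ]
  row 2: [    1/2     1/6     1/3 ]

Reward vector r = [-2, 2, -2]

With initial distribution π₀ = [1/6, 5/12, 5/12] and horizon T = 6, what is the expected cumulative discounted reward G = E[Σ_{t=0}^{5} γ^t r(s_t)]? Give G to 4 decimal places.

t=0: π = [0.1667, 0.4167, 0.4167], E[r] = -0.3333, γ^t·E[r] = -0.333333, running G = -0.333333
t=1: π = [0.4375, 0.2153, 0.3472], E[r] = -1.1389, γ^t·E[r] = -0.797222, running G = -1.130556
t=2: π = [0.4091, 0.2211, 0.3698], E[r] = -1.1157, γ^t·E[r] = -0.546713, running G = -1.677269
t=3: π = [0.4134, 0.2192, 0.3674], E[r] = -1.1233, γ^t·E[r] = -0.385280, running G = -2.062548
t=4: π = [0.4128, 0.2194, 0.3678], E[r] = -1.1225, γ^t·E[r] = -0.269507, running G = -2.332055
t=5: π = [0.4129, 0.2194, 0.3677], E[r] = -1.1226, γ^t·E[r] = -0.188674, running G = -2.520729

G = -2.5207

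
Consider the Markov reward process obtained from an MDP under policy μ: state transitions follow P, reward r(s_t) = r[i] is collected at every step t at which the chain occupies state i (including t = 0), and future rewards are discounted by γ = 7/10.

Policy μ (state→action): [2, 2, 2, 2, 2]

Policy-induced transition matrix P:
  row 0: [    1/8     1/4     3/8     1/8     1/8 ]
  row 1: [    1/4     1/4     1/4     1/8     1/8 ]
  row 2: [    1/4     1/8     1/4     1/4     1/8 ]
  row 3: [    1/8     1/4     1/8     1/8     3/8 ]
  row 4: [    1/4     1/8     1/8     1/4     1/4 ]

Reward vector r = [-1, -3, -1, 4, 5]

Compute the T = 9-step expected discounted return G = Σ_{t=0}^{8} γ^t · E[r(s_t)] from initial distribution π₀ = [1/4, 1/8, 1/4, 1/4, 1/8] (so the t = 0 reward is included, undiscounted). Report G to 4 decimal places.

G = 2.2103

t=0: π = [0.2500, 0.1250, 0.2500, 0.2500, 0.1250], E[r] = 0.7500, γ^t·E[r] = 0.750000, running G = 0.750000
t=1: π = [0.1875, 0.2031, 0.2344, 0.1719, 0.2031], E[r] = 0.6719, γ^t·E[r] = 0.470313, running G = 1.220313
t=2: π = [0.2051, 0.1953, 0.2266, 0.1797, 0.1934], E[r] = 0.6680, γ^t·E[r] = 0.327305, running G = 1.547617
t=3: π = [0.2019, 0.1975, 0.2290, 0.1775, 0.1941], E[r] = 0.6570, γ^t·E[r] = 0.225345, running G = 1.772962
t=4: π = [0.2026, 0.1971, 0.2288, 0.1779, 0.1936], E[r] = 0.6570, γ^t·E[r] = 0.157749, running G = 1.930711
t=5: π = [0.2024, 0.1972, 0.2289, 0.1778, 0.1937], E[r] = 0.6567, γ^t·E[r] = 0.110368, running G = 2.041079
t=6: π = [0.2025, 0.1972, 0.2289, 0.1778, 0.1937], E[r] = 0.6567, γ^t·E[r] = 0.077260, running G = 2.118339
t=7: π = [0.2025, 0.1972, 0.2289, 0.1778, 0.1937], E[r] = 0.6567, γ^t·E[r] = 0.054081, running G = 2.172420
t=8: π = [0.2025, 0.1972, 0.2289, 0.1778, 0.1937], E[r] = 0.6567, γ^t·E[r] = 0.037857, running G = 2.210277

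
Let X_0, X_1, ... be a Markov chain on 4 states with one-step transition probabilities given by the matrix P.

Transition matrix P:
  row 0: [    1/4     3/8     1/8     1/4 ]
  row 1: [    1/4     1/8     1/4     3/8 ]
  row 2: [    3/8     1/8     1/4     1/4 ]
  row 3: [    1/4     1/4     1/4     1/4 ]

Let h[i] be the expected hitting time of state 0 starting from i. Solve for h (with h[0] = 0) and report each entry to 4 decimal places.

First-step conditioning: h[0] = 0; for i ≠ 0, h[i] = 1 + Σ_k P[i][k]·h[k].
  h[1] = 1 + 1/8·h[1] + 1/4·h[2] + 3/8·h[3]
  h[2] = 1 + 1/8·h[1] + 1/4·h[2] + 1/4·h[3]
  h[3] = 1 + 1/4·h[1] + 1/4·h[2] + 1/4·h[3]
Solving the 3×3 linear system over states ≠ 0 gives exactly h = [0, 32/9, 28/9, 32/9] (h[0] = 0 is the target).

h = [0.0000, 3.5556, 3.1111, 3.5556]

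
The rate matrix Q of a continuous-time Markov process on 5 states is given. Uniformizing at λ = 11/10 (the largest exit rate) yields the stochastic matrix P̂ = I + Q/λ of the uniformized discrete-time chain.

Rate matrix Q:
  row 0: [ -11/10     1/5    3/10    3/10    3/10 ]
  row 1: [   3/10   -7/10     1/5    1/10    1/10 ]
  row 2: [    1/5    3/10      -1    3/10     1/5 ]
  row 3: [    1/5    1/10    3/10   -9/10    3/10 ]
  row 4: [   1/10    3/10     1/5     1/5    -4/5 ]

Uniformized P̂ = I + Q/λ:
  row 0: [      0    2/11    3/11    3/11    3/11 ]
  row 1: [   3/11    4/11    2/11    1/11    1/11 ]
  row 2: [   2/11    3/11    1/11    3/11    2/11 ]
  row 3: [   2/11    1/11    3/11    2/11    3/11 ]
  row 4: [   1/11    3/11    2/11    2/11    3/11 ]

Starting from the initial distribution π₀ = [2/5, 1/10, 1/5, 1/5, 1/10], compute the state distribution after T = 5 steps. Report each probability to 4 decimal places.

t=0: π = [0.4000, 0.1000, 0.2000, 0.2000, 0.1000]
t=1: π = [0.1091, 0.2091, 0.2182, 0.2273, 0.2364]
t=2: π = [0.1595, 0.2405, 0.1926, 0.1926, 0.2149]
t=3: π = [0.1551, 0.2451, 0.1963, 0.1920, 0.2115]
t=4: π = [0.1567, 0.2460, 0.1955, 0.1915, 0.2103]
t=5: π = [0.1566, 0.2460, 0.1957, 0.1915, 0.2102]

π = [0.1566, 0.2460, 0.1957, 0.1915, 0.2102]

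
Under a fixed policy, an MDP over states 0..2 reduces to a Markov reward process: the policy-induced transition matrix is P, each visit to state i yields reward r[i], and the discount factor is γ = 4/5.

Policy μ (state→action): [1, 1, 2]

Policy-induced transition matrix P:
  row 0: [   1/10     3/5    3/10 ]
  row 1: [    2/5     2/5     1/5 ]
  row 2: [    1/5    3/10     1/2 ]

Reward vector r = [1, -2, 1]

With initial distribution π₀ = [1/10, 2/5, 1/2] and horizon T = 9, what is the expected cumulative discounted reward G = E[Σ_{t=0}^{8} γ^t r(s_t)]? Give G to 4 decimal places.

t=0: π = [0.1000, 0.4000, 0.5000], E[r] = -0.2000, γ^t·E[r] = -0.200000, running G = -0.200000
t=1: π = [0.2700, 0.3700, 0.3600], E[r] = -0.1100, γ^t·E[r] = -0.088000, running G = -0.288000
t=2: π = [0.2470, 0.4180, 0.3350], E[r] = -0.2540, γ^t·E[r] = -0.162560, running G = -0.450560
t=3: π = [0.2589, 0.4159, 0.3252], E[r] = -0.2477, γ^t·E[r] = -0.126822, running G = -0.577382
t=4: π = [0.2573, 0.4193, 0.3235], E[r] = -0.2578, γ^t·E[r] = -0.105587, running G = -0.682969
t=5: π = [0.2581, 0.4191, 0.3228], E[r] = -0.2573, γ^t·E[r] = -0.084325, running G = -0.767294
t=6: π = [0.2580, 0.4193, 0.3226], E[r] = -0.2580, γ^t·E[r] = -0.067645, running G = -0.834939
t=7: π = [0.2581, 0.4193, 0.3226], E[r] = -0.2580, γ^t·E[r] = -0.054109, running G = -0.889048
t=8: π = [0.2581, 0.4194, 0.3226], E[r] = -0.2581, γ^t·E[r] = -0.043296, running G = -0.932344

G = -0.9323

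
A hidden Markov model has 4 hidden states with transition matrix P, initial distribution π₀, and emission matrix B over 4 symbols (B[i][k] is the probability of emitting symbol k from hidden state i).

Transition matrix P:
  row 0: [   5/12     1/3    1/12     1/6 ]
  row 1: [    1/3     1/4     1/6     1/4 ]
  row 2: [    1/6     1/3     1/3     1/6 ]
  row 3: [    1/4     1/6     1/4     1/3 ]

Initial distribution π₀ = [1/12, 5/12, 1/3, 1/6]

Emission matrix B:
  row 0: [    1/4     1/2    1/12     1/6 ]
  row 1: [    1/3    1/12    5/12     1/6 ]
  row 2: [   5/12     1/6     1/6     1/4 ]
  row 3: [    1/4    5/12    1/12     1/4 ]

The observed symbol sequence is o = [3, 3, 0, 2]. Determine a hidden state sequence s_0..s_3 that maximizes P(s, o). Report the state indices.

t=0: δ = [1.389e-02, 6.944e-02, 8.333e-02, 4.167e-02]  (obs o_0=3)
t=1: δ = [3.858e-03, 4.630e-03, 6.944e-03, 4.340e-03]  ψ = [1, 2, 2, 1]  (obs o_1=3)
t=2: δ = [4.019e-04, 7.716e-04, 9.645e-04, 3.617e-04]  ψ = [0, 2, 2, 3]  (obs o_2=0)
t=3: δ = [2.143e-05, 1.340e-04, 5.358e-05, 1.608e-05]  ψ = [1, 2, 2, 1]  (obs o_3=2)
backtrack: best end state = 1; path = [2, 2, 2, 1]

path = [2, 2, 2, 1]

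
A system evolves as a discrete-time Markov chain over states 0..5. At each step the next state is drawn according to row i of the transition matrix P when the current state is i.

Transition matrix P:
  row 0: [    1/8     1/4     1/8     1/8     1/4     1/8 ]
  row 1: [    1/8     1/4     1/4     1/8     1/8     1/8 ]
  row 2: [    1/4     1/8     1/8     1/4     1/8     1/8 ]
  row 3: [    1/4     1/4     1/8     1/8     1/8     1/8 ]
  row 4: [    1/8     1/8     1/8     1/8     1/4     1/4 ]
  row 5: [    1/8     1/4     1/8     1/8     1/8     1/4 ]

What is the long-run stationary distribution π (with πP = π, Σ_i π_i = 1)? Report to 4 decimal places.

π = [0.1619, 0.2103, 0.1513, 0.1439, 0.1660, 0.1666]

Balance equations π_j = Σ_i π_i·P[i][j]:
  π_0 = 1/8·π_0 + 1/8·π_1 + 1/4·π_2 + 1/4·π_3 + 1/8·π_4 + 1/8·π_5
  π_1 = 1/4·π_0 + 1/4·π_1 + 1/8·π_2 + 1/4·π_3 + 1/8·π_4 + 1/4·π_5
  π_2 = 1/8·π_0 + 1/4·π_1 + 1/8·π_2 + 1/8·π_3 + 1/8·π_4 + 1/8·π_5
  π_3 = 1/8·π_0 + 1/8·π_1 + 1/4·π_2 + 1/8·π_3 + 1/8·π_4 + 1/8·π_5
  π_4 = 1/4·π_0 + 1/8·π_1 + 1/8·π_2 + 1/8·π_3 + 1/4·π_4 + 1/8·π_5
  normalize: π_0 + π_1 + π_2 + π_3 + π_4 + π_5 = 1
Solving the linear system gives exactly π = [4716/29129, 6127/29129, 4407/29129, 4192/29129, 4835/29129, 4852/29129].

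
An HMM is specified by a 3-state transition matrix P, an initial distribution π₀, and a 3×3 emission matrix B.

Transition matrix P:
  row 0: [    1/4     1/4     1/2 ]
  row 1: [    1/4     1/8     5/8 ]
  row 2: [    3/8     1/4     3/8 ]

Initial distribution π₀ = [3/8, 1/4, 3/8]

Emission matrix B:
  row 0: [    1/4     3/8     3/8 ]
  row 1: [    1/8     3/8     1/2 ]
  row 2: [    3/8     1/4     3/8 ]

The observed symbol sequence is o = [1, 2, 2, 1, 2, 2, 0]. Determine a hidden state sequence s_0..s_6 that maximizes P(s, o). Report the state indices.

path = [0, 1, 2, 0, 2, 1, 2]

t=0: δ = [1.406e-01, 9.375e-02, 9.375e-02]  (obs o_0=1)
t=1: δ = [1.318e-02, 1.758e-02, 2.637e-02]  ψ = [0, 0, 0]  (obs o_1=2)
t=2: δ = [3.708e-03, 3.296e-03, 4.120e-03]  ψ = [2, 2, 1]  (obs o_2=2)
t=3: δ = [5.794e-04, 3.862e-04, 5.150e-04]  ψ = [2, 2, 1]  (obs o_3=1)
t=4: δ = [7.242e-05, 7.242e-05, 1.086e-04]  ψ = [2, 0, 0]  (obs o_4=2)
t=5: δ = [1.528e-05, 1.358e-05, 1.697e-05]  ψ = [2, 2, 1]  (obs o_5=2)
t=6: δ = [1.591e-06, 5.304e-07, 3.183e-06]  ψ = [2, 2, 1]  (obs o_6=0)
backtrack: best end state = 2; path = [0, 1, 2, 0, 2, 1, 2]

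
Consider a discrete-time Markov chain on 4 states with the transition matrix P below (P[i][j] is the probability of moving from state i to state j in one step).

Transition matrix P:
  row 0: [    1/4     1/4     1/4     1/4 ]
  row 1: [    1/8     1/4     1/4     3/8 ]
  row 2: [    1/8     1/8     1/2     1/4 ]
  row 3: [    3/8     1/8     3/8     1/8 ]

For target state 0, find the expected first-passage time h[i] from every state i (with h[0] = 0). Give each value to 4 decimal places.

First-step conditioning: h[0] = 0; for i ≠ 0, h[i] = 1 + Σ_k P[i][k]·h[k].
  h[1] = 1 + 1/4·h[1] + 1/4·h[2] + 3/8·h[3]
  h[2] = 1 + 1/8·h[1] + 1/2·h[2] + 1/4·h[3]
  h[3] = 1 + 1/8·h[1] + 3/8·h[2] + 1/8·h[3]
Solving the 3×3 linear system over states ≠ 0 gives exactly h = [0, 488/93, 168/31, 392/93] (h[0] = 0 is the target).

h = [0.0000, 5.2473, 5.4194, 4.2151]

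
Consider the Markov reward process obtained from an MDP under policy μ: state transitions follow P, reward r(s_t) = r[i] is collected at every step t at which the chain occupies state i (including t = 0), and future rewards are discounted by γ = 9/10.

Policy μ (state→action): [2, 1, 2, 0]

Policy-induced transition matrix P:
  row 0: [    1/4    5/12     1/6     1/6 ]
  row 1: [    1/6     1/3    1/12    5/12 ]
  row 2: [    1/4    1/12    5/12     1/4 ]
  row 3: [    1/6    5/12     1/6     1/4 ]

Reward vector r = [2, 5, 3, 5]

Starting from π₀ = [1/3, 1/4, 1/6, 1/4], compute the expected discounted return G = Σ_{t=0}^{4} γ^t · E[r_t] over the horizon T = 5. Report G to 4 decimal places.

t=0: π = [0.3333, 0.2500, 0.1667, 0.2500], E[r] = 3.6667, γ^t·E[r] = 3.666667, running G = 3.666667
t=1: π = [0.2083, 0.3403, 0.1875, 0.2639], E[r] = 4.0000, γ^t·E[r] = 3.600000, running G = 7.266667
t=2: π = [0.1997, 0.3258, 0.1852, 0.2894], E[r] = 4.0307, γ^t·E[r] = 3.264844, running G = 10.531510
t=3: π = [0.1987, 0.3278, 0.1858, 0.2877], E[r] = 4.0322, γ^t·E[r] = 2.939449, running G = 13.470960
t=4: π = [0.1987, 0.3274, 0.1858, 0.2881], E[r] = 4.0323, γ^t·E[r] = 2.645562, running G = 16.116522

G = 16.1165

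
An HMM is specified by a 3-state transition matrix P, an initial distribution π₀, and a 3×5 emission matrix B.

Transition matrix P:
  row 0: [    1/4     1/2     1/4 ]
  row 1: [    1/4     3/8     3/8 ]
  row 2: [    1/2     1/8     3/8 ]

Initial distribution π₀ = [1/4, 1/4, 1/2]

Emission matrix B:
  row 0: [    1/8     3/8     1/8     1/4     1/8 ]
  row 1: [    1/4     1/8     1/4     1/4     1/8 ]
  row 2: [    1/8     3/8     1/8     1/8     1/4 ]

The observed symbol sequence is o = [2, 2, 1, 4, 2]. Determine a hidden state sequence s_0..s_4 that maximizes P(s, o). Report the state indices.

path = [1, 1, 2, 0, 1]

t=0: δ = [3.125e-02, 6.250e-02, 6.250e-02]  (obs o_0=2)
t=1: δ = [3.906e-03, 5.859e-03, 2.930e-03]  ψ = [2, 1, 1]  (obs o_1=2)
t=2: δ = [5.493e-04, 2.747e-04, 8.240e-04]  ψ = [1, 1, 1]  (obs o_2=1)
t=3: δ = [5.150e-05, 3.433e-05, 7.725e-05]  ψ = [2, 0, 2]  (obs o_3=4)
t=4: δ = [4.828e-06, 6.437e-06, 3.621e-06]  ψ = [2, 0, 2]  (obs o_4=2)
backtrack: best end state = 1; path = [1, 1, 2, 0, 1]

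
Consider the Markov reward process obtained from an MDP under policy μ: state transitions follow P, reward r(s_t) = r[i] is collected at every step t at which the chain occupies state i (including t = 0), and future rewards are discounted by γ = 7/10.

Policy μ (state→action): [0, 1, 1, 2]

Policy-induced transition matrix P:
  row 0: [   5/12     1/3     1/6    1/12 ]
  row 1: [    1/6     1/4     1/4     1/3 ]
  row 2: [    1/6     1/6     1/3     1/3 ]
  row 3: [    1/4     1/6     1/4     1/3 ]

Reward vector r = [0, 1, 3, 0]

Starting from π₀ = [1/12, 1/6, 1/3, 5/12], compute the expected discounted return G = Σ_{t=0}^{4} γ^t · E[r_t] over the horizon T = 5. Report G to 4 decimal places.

t=0: π = [0.0833, 0.1667, 0.3333, 0.4167], E[r] = 1.1667, γ^t·E[r] = 1.166667, running G = 1.166667
t=1: π = [0.2222, 0.1944, 0.2708, 0.3125], E[r] = 1.0069, γ^t·E[r] = 0.704861, running G = 1.871528
t=2: π = [0.2483, 0.2199, 0.2541, 0.2778], E[r] = 0.9821, γ^t·E[r] = 0.481209, running G = 2.352737
t=3: π = [0.2519, 0.2264, 0.2505, 0.2713], E[r] = 0.9778, γ^t·E[r] = 0.335391, running G = 2.688128
t=4: π = [0.2522, 0.2275, 0.2499, 0.2704], E[r] = 0.9772, γ^t·E[r] = 0.234616, running G = 2.922745

G = 2.9227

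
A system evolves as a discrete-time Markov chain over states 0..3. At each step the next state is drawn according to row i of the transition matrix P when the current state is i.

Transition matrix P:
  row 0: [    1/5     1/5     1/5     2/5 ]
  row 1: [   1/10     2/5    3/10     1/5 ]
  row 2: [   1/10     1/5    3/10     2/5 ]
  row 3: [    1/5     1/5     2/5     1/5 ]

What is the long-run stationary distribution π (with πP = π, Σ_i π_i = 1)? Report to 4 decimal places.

π = [0.1435, 0.2500, 0.3148, 0.2917]

Balance equations π_j = Σ_i π_i·P[i][j]:
  π_0 = 1/5·π_0 + 1/10·π_1 + 1/10·π_2 + 1/5·π_3
  π_1 = 1/5·π_0 + 2/5·π_1 + 1/5·π_2 + 1/5·π_3
  π_2 = 1/5·π_0 + 3/10·π_1 + 3/10·π_2 + 2/5·π_3
  normalize: π_0 + π_1 + π_2 + π_3 = 1
Solving the linear system gives exactly π = [31/216, 1/4, 17/54, 7/24].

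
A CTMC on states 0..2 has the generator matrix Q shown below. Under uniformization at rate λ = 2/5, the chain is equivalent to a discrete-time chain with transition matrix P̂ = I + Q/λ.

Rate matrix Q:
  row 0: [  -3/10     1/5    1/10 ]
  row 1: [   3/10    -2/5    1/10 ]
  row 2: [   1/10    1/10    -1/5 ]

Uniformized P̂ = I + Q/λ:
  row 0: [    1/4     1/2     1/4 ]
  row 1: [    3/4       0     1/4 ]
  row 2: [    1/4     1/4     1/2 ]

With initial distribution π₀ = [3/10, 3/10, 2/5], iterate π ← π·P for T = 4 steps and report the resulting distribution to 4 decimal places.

t=0: π = [0.3000, 0.3000, 0.4000]
t=1: π = [0.4000, 0.2500, 0.3500]
t=2: π = [0.3750, 0.2875, 0.3375]
t=3: π = [0.3938, 0.2719, 0.3344]
t=4: π = [0.3859, 0.2805, 0.3336]

π = [0.3859, 0.2805, 0.3336]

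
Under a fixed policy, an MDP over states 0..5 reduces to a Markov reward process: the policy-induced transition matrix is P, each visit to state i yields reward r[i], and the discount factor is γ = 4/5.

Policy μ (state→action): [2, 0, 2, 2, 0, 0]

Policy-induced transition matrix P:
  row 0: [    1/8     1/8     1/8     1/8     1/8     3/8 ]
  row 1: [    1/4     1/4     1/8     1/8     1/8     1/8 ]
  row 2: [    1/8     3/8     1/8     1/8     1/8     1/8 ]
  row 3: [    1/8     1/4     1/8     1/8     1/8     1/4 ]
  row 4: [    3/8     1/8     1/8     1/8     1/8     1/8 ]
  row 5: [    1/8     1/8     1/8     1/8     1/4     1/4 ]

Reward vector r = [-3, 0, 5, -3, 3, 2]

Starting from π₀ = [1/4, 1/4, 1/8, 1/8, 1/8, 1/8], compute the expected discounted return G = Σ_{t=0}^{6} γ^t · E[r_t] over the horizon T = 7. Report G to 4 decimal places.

G = 1.7966

t=0: π = [0.2500, 0.2500, 0.1250, 0.1250, 0.1250, 0.1250], E[r] = 0.1250, γ^t·E[r] = 0.125000, running G = 0.125000
t=1: π = [0.1875, 0.2031, 0.1250, 0.1250, 0.1406, 0.2188], E[r] = 0.5469, γ^t·E[r] = 0.437500, running G = 0.562500
t=2: π = [0.1855, 0.1973, 0.1250, 0.1250, 0.1523, 0.2148], E[r] = 0.5801, γ^t·E[r] = 0.371250, running G = 0.933750
t=3: π = [0.1877, 0.1965, 0.1250, 0.1250, 0.1519, 0.2139], E[r] = 0.5701, γ^t·E[r] = 0.291875, running G = 1.225625
t=4: π = [0.1875, 0.1964, 0.1250, 0.1250, 0.1517, 0.2143], E[r] = 0.5712, γ^t·E[r] = 0.233963, running G = 1.459588
t=5: π = [0.1875, 0.1964, 0.1250, 0.1250, 0.1518, 0.2143], E[r] = 0.5715, γ^t·E[r] = 0.187264, running G = 1.646851
t=6: π = [0.1875, 0.1964, 0.1250, 0.1250, 0.1518, 0.2143], E[r] = 0.5714, γ^t·E[r] = 0.149796, running G = 1.796647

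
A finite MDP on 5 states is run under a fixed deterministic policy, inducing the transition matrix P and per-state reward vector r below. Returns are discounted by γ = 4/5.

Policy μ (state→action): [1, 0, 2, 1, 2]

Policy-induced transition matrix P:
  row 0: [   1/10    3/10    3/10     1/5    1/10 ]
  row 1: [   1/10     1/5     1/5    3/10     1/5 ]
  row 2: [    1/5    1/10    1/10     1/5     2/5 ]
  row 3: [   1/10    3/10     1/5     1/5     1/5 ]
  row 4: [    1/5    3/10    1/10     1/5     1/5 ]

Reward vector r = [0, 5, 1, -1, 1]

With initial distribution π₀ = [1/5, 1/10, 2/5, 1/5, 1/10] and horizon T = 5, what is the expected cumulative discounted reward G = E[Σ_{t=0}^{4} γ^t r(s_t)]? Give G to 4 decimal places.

G = 3.9769

t=0: π = [0.2000, 0.1000, 0.4000, 0.2000, 0.1000], E[r] = 0.8000, γ^t·E[r] = 0.800000, running G = 0.800000
t=1: π = [0.1500, 0.2100, 0.1700, 0.2100, 0.2600], E[r] = 1.2700, γ^t·E[r] = 1.016000, running G = 1.816000
t=2: π = [0.1430, 0.2450, 0.1720, 0.2210, 0.2190], E[r] = 1.3950, γ^t·E[r] = 0.892800, running G = 2.708800
t=3: π = [0.1391, 0.2411, 0.1752, 0.2245, 0.2201], E[r] = 1.3763, γ^t·E[r] = 0.704666, running G = 3.413466
t=4: π = [0.1395, 0.2409, 0.1744, 0.2241, 0.2211], E[r] = 1.3757, γ^t·E[r] = 0.563466, running G = 3.976932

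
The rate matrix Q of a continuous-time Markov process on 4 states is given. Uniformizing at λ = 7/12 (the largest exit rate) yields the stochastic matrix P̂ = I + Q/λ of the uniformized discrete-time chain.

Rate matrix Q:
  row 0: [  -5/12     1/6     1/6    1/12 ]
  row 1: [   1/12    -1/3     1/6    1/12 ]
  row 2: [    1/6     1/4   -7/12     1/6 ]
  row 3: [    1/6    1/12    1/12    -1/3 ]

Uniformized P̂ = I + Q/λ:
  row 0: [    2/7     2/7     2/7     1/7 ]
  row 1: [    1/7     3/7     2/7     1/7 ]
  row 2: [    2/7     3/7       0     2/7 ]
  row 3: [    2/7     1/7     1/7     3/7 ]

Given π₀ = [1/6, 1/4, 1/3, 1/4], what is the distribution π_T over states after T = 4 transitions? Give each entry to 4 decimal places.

t=0: π = [0.1667, 0.2500, 0.3333, 0.2500]
t=1: π = [0.2500, 0.3333, 0.1548, 0.2619]
t=2: π = [0.2381, 0.3180, 0.2041, 0.2398]
t=3: π = [0.2403, 0.3260, 0.1931, 0.2405]
t=4: π = [0.2391, 0.3255, 0.1962, 0.2392]

π = [0.2391, 0.3255, 0.1962, 0.2392]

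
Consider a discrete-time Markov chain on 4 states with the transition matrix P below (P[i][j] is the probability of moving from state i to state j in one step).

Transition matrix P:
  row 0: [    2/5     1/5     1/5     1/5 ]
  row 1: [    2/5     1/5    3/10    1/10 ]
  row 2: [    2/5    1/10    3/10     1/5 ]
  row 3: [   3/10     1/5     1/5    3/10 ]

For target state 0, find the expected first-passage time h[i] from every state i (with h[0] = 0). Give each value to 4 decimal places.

First-step conditioning: h[0] = 0; for i ≠ 0, h[i] = 1 + Σ_k P[i][k]·h[k].
  h[1] = 1 + 1/5·h[1] + 3/10·h[2] + 1/10·h[3]
  h[2] = 1 + 1/10·h[1] + 3/10·h[2] + 1/5·h[3]
  h[3] = 1 + 1/5·h[1] + 1/5·h[2] + 3/10·h[3]
Solving the 3×3 linear system over states ≠ 0 gives exactly h = [0, 810/311, 820/311, 910/311] (h[0] = 0 is the target).

h = [0.0000, 2.6045, 2.6367, 2.9260]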